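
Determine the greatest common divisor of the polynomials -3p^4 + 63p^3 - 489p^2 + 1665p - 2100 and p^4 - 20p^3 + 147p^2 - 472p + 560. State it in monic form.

p^3 - 16p^2 + 83p - 140

By polynomial division,
  -3p^4 + 63p^3 - 489p^2 + 1665p - 2100 = (-3)(p^4 - 20p^3 + 147p^2 - 472p + 560) + (3p^3 - 48p^2 + 249p - 420)
  p^4 - 20p^3 + 147p^2 - 472p + 560 = ((1/3)p - 4/3)(3p^3 - 48p^2 + 249p - 420) + (0)
Last nonzero remainder: 3p^3 - 48p^2 + 249p - 420. Dividing through by 3 gives the monic gcd p^3 - 16p^2 + 83p - 140.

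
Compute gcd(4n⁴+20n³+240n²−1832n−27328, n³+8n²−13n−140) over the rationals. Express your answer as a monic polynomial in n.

n+7

Apply the Euclidean algorithm:
  4n⁴+20n³+240n²−1832n−27328 = (4n−12)(n³+8n²−13n−140) + (388n²−1428n−29008)
  n³+8n²−13n−140 = ((1/388)n+1133/37636)(388n²−1428n−29008) + ((985608/9409)n+6899256/9409)
  388n²−1428n−29008 = ((912673/246402)n−4873862/123201)((985608/9409)n+6899256/9409) + (0)
Last nonzero remainder: (985608/9409)n+6899256/9409. Dividing through by 985608/9409 gives the monic gcd n+7.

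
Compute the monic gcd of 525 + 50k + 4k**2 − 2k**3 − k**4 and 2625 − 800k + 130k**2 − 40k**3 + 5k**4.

−105 + 11k − 3k**2 + k**3

Repeated division with remainder:
  −k**4 − 2k**3 + 4k**2 + 50k + 525 = (−1/5)(5k**4 − 40k**3 + 130k**2 − 800k + 2625) + (−10k**3 + 30k**2 − 110k + 1050)
  5k**4 − 40k**3 + 130k**2 − 800k + 2625 = (−(1/2)k + 5/2)(−10k**3 + 30k**2 − 110k + 1050) + (0)
Last nonzero remainder: −10k**3 + 30k**2 − 110k + 1050. Dividing through by −10 gives the monic gcd k**3 − 3k**2 + 11k − 105.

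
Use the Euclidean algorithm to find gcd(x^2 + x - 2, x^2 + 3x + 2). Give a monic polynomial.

x + 2

By polynomial division,
  x^2 + x - 2 = (x^2 + 3x + 2) + (-2x - 4)
  x^2 + 3x + 2 = (-(1/2)x - 1/2)(-2x - 4) + (0)
Last nonzero remainder: -2x - 4. Dividing through by -2 gives the monic gcd x + 2.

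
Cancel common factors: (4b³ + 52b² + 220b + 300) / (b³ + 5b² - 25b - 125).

(4b + 12)/(b - 5)

Apply the Euclidean algorithm:
  4b³ + 52b² + 220b + 300 = (4)(b³ + 5b² - 25b - 125) + (32b² + 320b + 800)
  b³ + 5b² - 25b - 125 = ((1/32)b - 5/32)(32b² + 320b + 800) + (0)
Last nonzero remainder: 32b² + 320b + 800. Dividing through by 32 gives the monic gcd b² + 10b + 25.
Cancel b² + 10b + 25 from numerator and denominator to get the reduced form.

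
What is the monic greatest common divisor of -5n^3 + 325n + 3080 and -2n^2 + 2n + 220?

n - 11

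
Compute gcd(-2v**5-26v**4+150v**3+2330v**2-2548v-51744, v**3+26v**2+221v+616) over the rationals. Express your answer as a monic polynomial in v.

v**3+26v**2+221v+616

Repeated division with remainder:
  -2v**5-26v**4+150v**3+2330v**2-2548v-51744 = (-2v**2+26v-84)(v**3+26v**2+221v+616) + (0)
The last nonzero remainder v**3+26v**2+221v+616 is already monic.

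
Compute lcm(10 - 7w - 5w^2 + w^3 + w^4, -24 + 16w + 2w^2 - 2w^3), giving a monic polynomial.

-60 + 52w + 33w^2 - 18w^3 - 10w^4 + 2w^5 + w^6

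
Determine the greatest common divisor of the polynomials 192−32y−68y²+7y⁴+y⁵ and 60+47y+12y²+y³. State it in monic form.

12+7y+y²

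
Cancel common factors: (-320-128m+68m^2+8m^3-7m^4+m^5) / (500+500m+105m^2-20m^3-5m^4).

Repeated division with remainder:
  m^5-7m^4+8m^3+68m^2-128m-320 = (-(1/5)m+11/5)(-5m^4-20m^3+105m^2+500m+500) + (73m^3-63m^2-1128m-1420)
  -5m^4-20m^3+105m^2+500m+500 = (-(5/73)m-1775/5329)(73m^3-63m^2-1128m-1420) + ((36000/5329)m^2+(144000/5329)m+144000/5329)
  73m^3-63m^2-1128m-1420 = ((389017/36000)m-378359/7200)((36000/5329)m^2+(144000/5329)m+144000/5329) + (0)
Last nonzero remainder: (36000/5329)m^2+(144000/5329)m+144000/5329. Dividing through by 36000/5329 gives the monic gcd m^2+4m+4.
Cancel m^2+4m+4 from numerator and denominator to get the reduced form.

(80-48m+11m^2-m^3)/(-125+5m^2)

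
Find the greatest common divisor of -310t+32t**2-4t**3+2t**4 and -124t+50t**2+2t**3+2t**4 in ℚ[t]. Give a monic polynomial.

31t+3t**2+t**3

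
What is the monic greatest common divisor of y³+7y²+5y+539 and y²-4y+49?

y²-4y+49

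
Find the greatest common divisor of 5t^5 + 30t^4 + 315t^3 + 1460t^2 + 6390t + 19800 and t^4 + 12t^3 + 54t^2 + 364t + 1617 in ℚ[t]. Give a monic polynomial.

t^2 - 2t + 33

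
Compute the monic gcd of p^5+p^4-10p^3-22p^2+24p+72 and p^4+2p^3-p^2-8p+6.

p^2+4p+6

Apply the Euclidean algorithm:
  p^5+p^4-10p^3-22p^2+24p+72 = (p-1)(p^4+2p^3-p^2-8p+6) + (-7p^3-15p^2+10p+78)
  p^4+2p^3-p^2-8p+6 = (-(1/7)p+1/49)(-7p^3-15p^2+10p+78) + ((36/49)p^2+(144/49)p+216/49)
  -7p^3-15p^2+10p+78 = (-(343/36)p+637/36)((36/49)p^2+(144/49)p+216/49) + (0)
Last nonzero remainder: (36/49)p^2+(144/49)p+216/49. Dividing through by 36/49 gives the monic gcd p^2+4p+6.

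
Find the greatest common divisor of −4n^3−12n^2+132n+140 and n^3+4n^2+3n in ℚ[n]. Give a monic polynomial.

Repeated division with remainder:
  −4n^3−12n^2+132n+140 = (−4)(n^3+4n^2+3n) + (4n^2+144n+140)
  n^3+4n^2+3n = ((1/4)n−8)(4n^2+144n+140) + (1120n+1120)
  4n^2+144n+140 = ((1/280)n+1/8)(1120n+1120) + (0)
Last nonzero remainder: 1120n+1120. Dividing through by 1120 gives the monic gcd n+1.

n+1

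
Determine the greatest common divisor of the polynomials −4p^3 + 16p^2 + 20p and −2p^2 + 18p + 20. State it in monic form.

By polynomial division,
  −4p^3 + 16p^2 + 20p = (2p + 10)(−2p^2 + 18p + 20) + (−200p − 200)
  −2p^2 + 18p + 20 = ((1/100)p − 1/10)(−200p − 200) + (0)
Last nonzero remainder: −200p − 200. Dividing through by −200 gives the monic gcd p + 1.

p + 1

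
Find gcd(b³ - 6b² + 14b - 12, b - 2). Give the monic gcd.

Apply the Euclidean algorithm:
  b³ - 6b² + 14b - 12 = (b² - 4b + 6)(b - 2) + (0)
The last nonzero remainder b - 2 is already monic.

b - 2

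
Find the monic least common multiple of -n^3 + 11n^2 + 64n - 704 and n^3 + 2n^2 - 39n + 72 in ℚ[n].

n^5 - 17n^4 + 11n^3 + 989n^2 - 4800n + 6336

Euclidean algorithm in ℚ[n]:
  -n^3 + 11n^2 + 64n - 704 = (-1)(n^3 + 2n^2 - 39n + 72) + (13n^2 + 25n - 632)
  n^3 + 2n^2 - 39n + 72 = ((1/13)n + 1/169)(13n^2 + 25n - 632) + ((1600/169)n + 12800/169)
  13n^2 + 25n - 632 = ((2197/1600)n - 13351/1600)((1600/169)n + 12800/169) + (0)
Last nonzero remainder: (1600/169)n + 12800/169. Dividing through by 1600/169 gives the monic gcd n + 8.
Then lcm(f, g) = f·g / gcd(f, g); expanding and making the result monic gives the answer.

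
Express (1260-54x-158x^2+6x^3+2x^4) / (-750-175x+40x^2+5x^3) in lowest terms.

(42-20x+2x^2)/(-25+5x)

Apply the Euclidean algorithm:
  2x^4+6x^3-158x^2-54x+1260 = ((2/5)x-2)(5x^3+40x^2-175x-750) + (-8x^2-104x-240)
  5x^3+40x^2-175x-750 = (-(5/8)x+25/8)(-8x^2-104x-240) + (0)
Last nonzero remainder: -8x^2-104x-240. Dividing through by -8 gives the monic gcd x^2+13x+30.
Cancel x^2+13x+30 from numerator and denominator to get the reduced form.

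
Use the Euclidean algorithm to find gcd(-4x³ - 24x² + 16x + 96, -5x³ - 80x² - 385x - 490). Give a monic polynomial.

x + 2

By polynomial division,
  -4x³ - 24x² + 16x + 96 = (4/5)(-5x³ - 80x² - 385x - 490) + (40x² + 324x + 488)
  -5x³ - 80x² - 385x - 490 = (-(1/8)x - 79/80)(40x² + 324x + 488) + (-(81/20)x - 81/10)
  40x² + 324x + 488 = (-(800/81)x - 4880/81)(-(81/20)x - 81/10) + (0)
Last nonzero remainder: -(81/20)x - 81/10. Dividing through by -81/20 gives the monic gcd x + 2.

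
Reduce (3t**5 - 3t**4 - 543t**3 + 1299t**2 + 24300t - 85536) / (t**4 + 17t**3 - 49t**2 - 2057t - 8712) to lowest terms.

(3t**3 - 63t**2 + 420t - 864)/(t**2 - 3t - 88)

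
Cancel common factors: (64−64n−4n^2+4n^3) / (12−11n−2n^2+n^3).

(16+4n)/(3+n)

Apply the Euclidean algorithm:
  4n^3−4n^2−64n+64 = (4)(n^3−2n^2−11n+12) + (4n^2−20n+16)
  n^3−2n^2−11n+12 = ((1/4)n+3/4)(4n^2−20n+16) + (0)
Last nonzero remainder: 4n^2−20n+16. Dividing through by 4 gives the monic gcd n^2−5n+4.
Cancel n^2−5n+4 from numerator and denominator to get the reduced form.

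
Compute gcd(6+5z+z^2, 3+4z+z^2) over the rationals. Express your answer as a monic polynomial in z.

Apply the Euclidean algorithm:
  z^2+5z+6 = (z^2+4z+3) + (z+3)
  z^2+4z+3 = (z+1)(z+3) + (0)
The last nonzero remainder z+3 is already monic.

3+z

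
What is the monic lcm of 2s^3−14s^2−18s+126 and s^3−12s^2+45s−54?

s^5−16s^4+72s^3+18s^2−729s+1134

Euclidean algorithm in ℚ[s]:
  2s^3−14s^2−18s+126 = (2)(s^3−12s^2+45s−54) + (10s^2−108s+234)
  s^3−12s^2+45s−54 = ((1/10)s−3/25)(10s^2−108s+234) + ((216/25)s−648/25)
  10s^2−108s+234 = ((125/108)s−325/36)((216/25)s−648/25) + (0)
Last nonzero remainder: (216/25)s−648/25. Dividing through by 216/25 gives the monic gcd s−3.
Then lcm(f, g) = f·g / gcd(f, g); expanding and making the result monic gives the answer.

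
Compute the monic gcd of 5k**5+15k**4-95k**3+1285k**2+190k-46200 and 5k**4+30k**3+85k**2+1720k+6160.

k**3+2k**2+9k+308

Apply the Euclidean algorithm:
  5k**5+15k**4-95k**3+1285k**2+190k-46200 = (k-3)(5k**4+30k**3+85k**2+1720k+6160) + (-90k**3-180k**2-810k-27720)
  5k**4+30k**3+85k**2+1720k+6160 = (-(1/18)k-2/9)(-90k**3-180k**2-810k-27720) + (0)
Last nonzero remainder: -90k**3-180k**2-810k-27720. Dividing through by -90 gives the monic gcd k**3+2k**2+9k+308.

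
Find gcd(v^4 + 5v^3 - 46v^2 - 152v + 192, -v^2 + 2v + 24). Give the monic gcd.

Euclidean algorithm in ℚ[v]:
  v^4 + 5v^3 - 46v^2 - 152v + 192 = (-v^2 - 7v + 8)(-v^2 + 2v + 24) + (0)
Last nonzero remainder: -v^2 + 2v + 24. Dividing through by -1 gives the monic gcd v^2 - 2v - 24.

v^2 - 2v - 24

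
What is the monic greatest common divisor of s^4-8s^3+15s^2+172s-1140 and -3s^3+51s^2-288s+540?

s-6

By polynomial division,
  s^4-8s^3+15s^2+172s-1140 = (-(1/3)s-3)(-3s^3+51s^2-288s+540) + (72s^2-512s+480)
  -3s^3+51s^2-288s+540 = (-(1/24)s+89/216)(72s^2-512s+480) + (-(1540/27)s+3080/9)
  72s^2-512s+480 = (-(486/385)s+108/77)(-(1540/27)s+3080/9) + (0)
Last nonzero remainder: -(1540/27)s+3080/9. Dividing through by -1540/27 gives the monic gcd s-6.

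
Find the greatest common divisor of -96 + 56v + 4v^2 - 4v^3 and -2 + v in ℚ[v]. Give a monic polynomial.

Repeated division with remainder:
  -4v^3 + 4v^2 + 56v - 96 = (-4v^2 - 4v + 48)(v - 2) + (0)
The last nonzero remainder v - 2 is already monic.

-2 + v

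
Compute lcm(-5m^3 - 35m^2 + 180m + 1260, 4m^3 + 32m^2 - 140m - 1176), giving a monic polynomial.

Apply the Euclidean algorithm:
  -5m^3 - 35m^2 + 180m + 1260 = (-5/4)(4m^3 + 32m^2 - 140m - 1176) + (5m^2 + 5m - 210)
  4m^3 + 32m^2 - 140m - 1176 = ((4/5)m + 28/5)(5m^2 + 5m - 210) + (0)
Last nonzero remainder: 5m^2 + 5m - 210. Dividing through by 5 gives the monic gcd m^2 + m - 42.
Then lcm(f, g) = f·g / gcd(f, g); expanding and making the result monic gives the answer.

m^4 + 14m^3 + 13m^2 - 504m - 1764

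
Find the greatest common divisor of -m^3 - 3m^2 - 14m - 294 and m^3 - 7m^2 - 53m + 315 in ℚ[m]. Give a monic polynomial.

Repeated division with remainder:
  -m^3 - 3m^2 - 14m - 294 = (-1)(m^3 - 7m^2 - 53m + 315) + (-10m^2 - 67m + 21)
  m^3 - 7m^2 - 53m + 315 = (-(1/10)m + 137/100)(-10m^2 - 67m + 21) + ((4089/100)m + 28623/100)
  -10m^2 - 67m + 21 = (-(1000/4089)m + 100/1363)((4089/100)m + 28623/100) + (0)
Last nonzero remainder: (4089/100)m + 28623/100. Dividing through by 4089/100 gives the monic gcd m + 7.

m + 7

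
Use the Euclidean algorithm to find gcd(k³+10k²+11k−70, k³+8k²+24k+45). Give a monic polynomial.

Apply the Euclidean algorithm:
  k³+10k²+11k−70 = (k³+8k²+24k+45) + (2k²−13k−115)
  k³+8k²+24k+45 = ((1/2)k+29/4)(2k²−13k−115) + ((703/4)k+3515/4)
  2k²−13k−115 = ((8/703)k−92/703)((703/4)k+3515/4) + (0)
Last nonzero remainder: (703/4)k+3515/4. Dividing through by 703/4 gives the monic gcd k+5.

k+5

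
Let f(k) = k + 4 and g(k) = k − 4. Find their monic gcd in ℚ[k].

1

Repeated division with remainder:
  k + 4 = (k − 4) + (8)
  k − 4 = ((1/8)k − 1/2)(8) + (0)
The last nonzero remainder is the constant 8, so the polynomials are coprime and gcd = 1.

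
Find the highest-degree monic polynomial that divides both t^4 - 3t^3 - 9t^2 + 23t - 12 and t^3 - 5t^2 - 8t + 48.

Repeated division with remainder:
  t^4 - 3t^3 - 9t^2 + 23t - 12 = (t + 2)(t^3 - 5t^2 - 8t + 48) + (9t^2 - 9t - 108)
  t^3 - 5t^2 - 8t + 48 = ((1/9)t - 4/9)(9t^2 - 9t - 108) + (0)
Last nonzero remainder: 9t^2 - 9t - 108. Dividing through by 9 gives the monic gcd t^2 - t - 12.

t^2 - t - 12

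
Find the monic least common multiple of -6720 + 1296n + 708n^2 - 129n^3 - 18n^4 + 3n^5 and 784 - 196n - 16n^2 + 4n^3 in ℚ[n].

-15680 + 784n + 2084n^2 - 65n^3 - 85n^4 + n^5 + n^6

By polynomial division,
  3n^5 - 18n^4 - 129n^3 + 708n^2 + 1296n - 6720 = ((3/4)n^2 - (3/2)n - 3/2)(4n^3 - 16n^2 - 196n + 784) + (-198n^2 + 2178n - 5544)
  4n^3 - 16n^2 - 196n + 784 = (-(2/99)n - 14/99)(-198n^2 + 2178n - 5544) + (0)
Last nonzero remainder: -198n^2 + 2178n - 5544. Dividing through by -198 gives the monic gcd n^2 - 11n + 28.
Then lcm(f, g) = f·g / gcd(f, g); expanding and making the result monic gives the answer.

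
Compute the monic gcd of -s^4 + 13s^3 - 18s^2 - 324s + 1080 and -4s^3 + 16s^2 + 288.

Apply the Euclidean algorithm:
  -s^4 + 13s^3 - 18s^2 - 324s + 1080 = ((1/4)s - 9/4)(-4s^3 + 16s^2 + 288) + (18s^2 - 396s + 1728)
  -4s^3 + 16s^2 + 288 = (-(2/9)s - 4)(18s^2 - 396s + 1728) + (-1200s + 7200)
  18s^2 - 396s + 1728 = (-(3/200)s + 6/25)(-1200s + 7200) + (0)
Last nonzero remainder: -1200s + 7200. Dividing through by -1200 gives the monic gcd s - 6.

s - 6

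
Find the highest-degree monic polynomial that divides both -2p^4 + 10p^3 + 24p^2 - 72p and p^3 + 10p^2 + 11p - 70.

p - 2

By polynomial division,
  -2p^4 + 10p^3 + 24p^2 - 72p = (-2p + 30)(p^3 + 10p^2 + 11p - 70) + (-254p^2 - 542p + 2100)
  p^3 + 10p^2 + 11p - 70 = (-(1/254)p - 999/32258)(-254p^2 - 542p + 2100) + ((40040/16129)p - 80080/16129)
  -254p^2 - 542p + 2100 = (-(2048383/20020)p - 241935/572)((40040/16129)p - 80080/16129) + (0)
Last nonzero remainder: (40040/16129)p - 80080/16129. Dividing through by 40040/16129 gives the monic gcd p - 2.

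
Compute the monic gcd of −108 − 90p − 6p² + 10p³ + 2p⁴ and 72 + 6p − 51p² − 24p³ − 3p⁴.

Apply the Euclidean algorithm:
  2p⁴ + 10p³ − 6p² − 90p − 108 = (−2/3)(−3p⁴ − 24p³ − 51p² + 6p + 72) + (−6p³ − 40p² − 86p − 60)
  −3p⁴ − 24p³ − 51p² + 6p + 72 = ((1/2)p + 2/3)(−6p³ − 40p² − 86p − 60) + ((56/3)p² + (280/3)p + 112)
  −6p³ − 40p² − 86p − 60 = (−(9/28)p − 15/28)((56/3)p² + (280/3)p + 112) + (0)
Last nonzero remainder: (56/3)p² + (280/3)p + 112. Dividing through by 56/3 gives the monic gcd p² + 5p + 6.

6 + 5p + p²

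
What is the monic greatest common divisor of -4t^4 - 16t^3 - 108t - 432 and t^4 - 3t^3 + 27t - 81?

t^3 + 27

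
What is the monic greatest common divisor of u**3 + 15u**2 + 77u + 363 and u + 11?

Euclidean algorithm in ℚ[u]:
  u**3 + 15u**2 + 77u + 363 = (u**2 + 4u + 33)(u + 11) + (0)
The last nonzero remainder u + 11 is already monic.

u + 11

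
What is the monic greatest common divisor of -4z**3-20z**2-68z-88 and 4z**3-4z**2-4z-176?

z**2+3z+11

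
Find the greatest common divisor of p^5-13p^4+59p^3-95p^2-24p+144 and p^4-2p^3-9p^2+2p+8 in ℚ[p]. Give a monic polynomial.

p^2-3p-4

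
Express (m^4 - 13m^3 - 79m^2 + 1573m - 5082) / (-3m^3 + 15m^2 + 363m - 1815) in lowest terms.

(-m^2 + 13m - 42)/(3m - 15)

By polynomial division,
  m^4 - 13m^3 - 79m^2 + 1573m - 5082 = (-(1/3)m + 8/3)(-3m^3 + 15m^2 + 363m - 1815) + (2m^2 - 242)
  -3m^3 + 15m^2 + 363m - 1815 = (-(3/2)m + 15/2)(2m^2 - 242) + (0)
Last nonzero remainder: 2m^2 - 242. Dividing through by 2 gives the monic gcd m^2 - 121.
Cancel m^2 - 121 from numerator and denominator to get the reduced form.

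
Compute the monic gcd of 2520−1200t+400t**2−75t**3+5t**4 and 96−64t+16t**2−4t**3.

12−2t+t**2

By polynomial division,
  5t**4−75t**3+400t**2−1200t+2520 = (−(5/4)t+55/4)(−4t**3+16t**2−64t+96) + (100t**2−200t+1200)
  −4t**3+16t**2−64t+96 = (−(1/25)t+2/25)(100t**2−200t+1200) + (0)
Last nonzero remainder: 100t**2−200t+1200. Dividing through by 100 gives the monic gcd t**2−2t+12.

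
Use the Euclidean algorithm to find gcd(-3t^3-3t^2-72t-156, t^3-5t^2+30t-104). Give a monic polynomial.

Apply the Euclidean algorithm:
  -3t^3-3t^2-72t-156 = (-3)(t^3-5t^2+30t-104) + (-18t^2+18t-468)
  t^3-5t^2+30t-104 = (-(1/18)t+2/9)(-18t^2+18t-468) + (0)
Last nonzero remainder: -18t^2+18t-468. Dividing through by -18 gives the monic gcd t^2-t+26.

t^2-t+26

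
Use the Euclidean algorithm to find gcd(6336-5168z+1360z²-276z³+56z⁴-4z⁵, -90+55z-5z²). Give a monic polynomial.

Repeated division with remainder:
  -4z⁵+56z⁴-276z³+1360z²-5168z+6336 = ((4/5)z³-(12/5)z²+(72/5)z-352/5)(-5z²+55z-90) + (0)
Last nonzero remainder: -5z²+55z-90. Dividing through by -5 gives the monic gcd z²-11z+18.

18-11z+z²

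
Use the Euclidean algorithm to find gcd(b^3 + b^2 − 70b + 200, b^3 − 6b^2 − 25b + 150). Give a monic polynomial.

By polynomial division,
  b^3 + b^2 − 70b + 200 = (b^3 − 6b^2 − 25b + 150) + (7b^2 − 45b + 50)
  b^3 − 6b^2 − 25b + 150 = ((1/7)b + 3/49)(7b^2 − 45b + 50) + (−(1440/49)b + 7200/49)
  7b^2 − 45b + 50 = (−(343/1440)b + 49/144)(−(1440/49)b + 7200/49) + (0)
Last nonzero remainder: −(1440/49)b + 7200/49. Dividing through by −1440/49 gives the monic gcd b − 5.

b − 5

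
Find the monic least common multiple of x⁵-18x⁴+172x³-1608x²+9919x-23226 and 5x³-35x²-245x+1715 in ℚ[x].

x⁶-11x⁵+46x⁴-404x³-1337x²+46207x-162582

By polynomial division,
  x⁵-18x⁴+172x³-1608x²+9919x-23226 = ((1/5)x²-(11/5)x+144/5)(5x³-35x²-245x+1715) + (-1482x²+20748x-72618)
  5x³-35x²-245x+1715 = (-(5/1482)x-35/1482)(-1482x²+20748x-72618) + (0)
Last nonzero remainder: -1482x²+20748x-72618. Dividing through by -1482 gives the monic gcd x²-14x+49.
Then lcm(f, g) = f·g / gcd(f, g); expanding and making the result monic gives the answer.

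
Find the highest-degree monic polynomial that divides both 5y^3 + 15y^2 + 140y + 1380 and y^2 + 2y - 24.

y + 6

Repeated division with remainder:
  5y^3 + 15y^2 + 140y + 1380 = (5y + 5)(y^2 + 2y - 24) + (250y + 1500)
  y^2 + 2y - 24 = ((1/250)y - 2/125)(250y + 1500) + (0)
Last nonzero remainder: 250y + 1500. Dividing through by 250 gives the monic gcd y + 6.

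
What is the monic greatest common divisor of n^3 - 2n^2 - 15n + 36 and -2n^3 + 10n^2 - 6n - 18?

Euclidean algorithm in ℚ[n]:
  n^3 - 2n^2 - 15n + 36 = (-1/2)(-2n^3 + 10n^2 - 6n - 18) + (3n^2 - 18n + 27)
  -2n^3 + 10n^2 - 6n - 18 = (-(2/3)n - 2/3)(3n^2 - 18n + 27) + (0)
Last nonzero remainder: 3n^2 - 18n + 27. Dividing through by 3 gives the monic gcd n^2 - 6n + 9.

n^2 - 6n + 9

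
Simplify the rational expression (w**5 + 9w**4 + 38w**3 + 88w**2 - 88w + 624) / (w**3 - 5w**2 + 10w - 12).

By polynomial division,
  w**5 + 9w**4 + 38w**3 + 88w**2 - 88w + 624 = (w**2 + 14w + 98)(w**3 - 5w**2 + 10w - 12) + (450w**2 - 900w + 1800)
  w**3 - 5w**2 + 10w - 12 = ((1/450)w - 1/150)(450w**2 - 900w + 1800) + (0)
Last nonzero remainder: 450w**2 - 900w + 1800. Dividing through by 450 gives the monic gcd w**2 - 2w + 4.
Cancel w**2 - 2w + 4 from numerator and denominator to get the reduced form.

(w**3 + 11w**2 + 56w + 156)/(w - 3)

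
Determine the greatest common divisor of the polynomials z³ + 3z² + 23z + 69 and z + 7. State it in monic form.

Repeated division with remainder:
  z³ + 3z² + 23z + 69 = (z² - 4z + 51)(z + 7) + (-288)
  z + 7 = (-(1/288)z - 7/288)(-288) + (0)
The last nonzero remainder is the constant -288, so the polynomials are coprime and gcd = 1.

1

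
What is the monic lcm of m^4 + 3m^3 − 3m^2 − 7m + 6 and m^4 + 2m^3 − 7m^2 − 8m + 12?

Apply the Euclidean algorithm:
  m^4 + 3m^3 − 3m^2 − 7m + 6 = (m^4 + 2m^3 − 7m^2 − 8m + 12) + (m^3 + 4m^2 + m − 6)
  m^4 + 2m^3 − 7m^2 − 8m + 12 = (m − 2)(m^3 + 4m^2 + m − 6) + (0)
The last nonzero remainder m^3 + 4m^2 + m − 6 is already monic.
Then lcm(f, g) = f·g / gcd(f, g); expanding and making the result monic gives the answer.

m^5 + m^4 − 9m^3 − m^2 + 20m − 12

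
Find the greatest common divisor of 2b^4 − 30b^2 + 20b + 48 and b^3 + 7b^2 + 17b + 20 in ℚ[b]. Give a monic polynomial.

b + 4

By polynomial division,
  2b^4 − 30b^2 + 20b + 48 = (2b − 14)(b^3 + 7b^2 + 17b + 20) + (34b^2 + 218b + 328)
  b^3 + 7b^2 + 17b + 20 = ((1/34)b + 5/289)(34b^2 + 218b + 328) + ((1035/289)b + 4140/289)
  34b^2 + 218b + 328 = ((9826/1035)b + 23698/1035)((1035/289)b + 4140/289) + (0)
Last nonzero remainder: (1035/289)b + 4140/289. Dividing through by 1035/289 gives the monic gcd b + 4.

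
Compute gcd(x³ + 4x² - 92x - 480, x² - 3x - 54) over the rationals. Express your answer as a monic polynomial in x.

Repeated division with remainder:
  x³ + 4x² - 92x - 480 = (x + 7)(x² - 3x - 54) + (-17x - 102)
  x² - 3x - 54 = (-(1/17)x + 9/17)(-17x - 102) + (0)
Last nonzero remainder: -17x - 102. Dividing through by -17 gives the monic gcd x + 6.

x + 6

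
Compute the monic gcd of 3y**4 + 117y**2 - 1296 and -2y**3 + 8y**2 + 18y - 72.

By polynomial division,
  3y**4 + 117y**2 - 1296 = (-(3/2)y - 6)(-2y**3 + 8y**2 + 18y - 72) + (192y**2 - 1728)
  -2y**3 + 8y**2 + 18y - 72 = (-(1/96)y + 1/24)(192y**2 - 1728) + (0)
Last nonzero remainder: 192y**2 - 1728. Dividing through by 192 gives the monic gcd y**2 - 9.

y**2 - 9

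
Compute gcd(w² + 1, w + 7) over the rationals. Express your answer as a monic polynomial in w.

Repeated division with remainder:
  w² + 1 = (w - 7)(w + 7) + (50)
  w + 7 = ((1/50)w + 7/50)(50) + (0)
The last nonzero remainder is the constant 50, so the polynomials are coprime and gcd = 1.

1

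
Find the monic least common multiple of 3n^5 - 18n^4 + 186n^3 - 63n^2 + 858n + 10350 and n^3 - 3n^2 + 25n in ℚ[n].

By polynomial division,
  3n^5 - 18n^4 + 186n^3 - 63n^2 + 858n + 10350 = (3n^2 - 9n + 84)(n^3 - 3n^2 + 25n) + (414n^2 - 1242n + 10350)
  n^3 - 3n^2 + 25n = ((1/414)n)(414n^2 - 1242n + 10350) + (0)
Last nonzero remainder: 414n^2 - 1242n + 10350. Dividing through by 414 gives the monic gcd n^2 - 3n + 25.
Then lcm(f, g) = f·g / gcd(f, g); expanding and making the result monic gives the answer.

n^6 - 6n^5 + 62n^4 - 21n^3 + 286n^2 + 3450n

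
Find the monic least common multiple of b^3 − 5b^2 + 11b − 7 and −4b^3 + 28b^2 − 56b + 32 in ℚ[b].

b^5 − 11b^4 + 49b^3 − 113b^2 + 130b − 56

Apply the Euclidean algorithm:
  b^3 − 5b^2 + 11b − 7 = (−1/4)(−4b^3 + 28b^2 − 56b + 32) + (2b^2 − 3b + 1)
  −4b^3 + 28b^2 − 56b + 32 = (−2b + 11)(2b^2 − 3b + 1) + (−21b + 21)
  2b^2 − 3b + 1 = (−(2/21)b + 1/21)(−21b + 21) + (0)
Last nonzero remainder: −21b + 21. Dividing through by −21 gives the monic gcd b − 1.
Then lcm(f, g) = f·g / gcd(f, g); expanding and making the result monic gives the answer.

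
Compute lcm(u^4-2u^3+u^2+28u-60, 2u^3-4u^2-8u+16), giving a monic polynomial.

u^6-2u^5-3u^4+36u^3-64u^2-112u+240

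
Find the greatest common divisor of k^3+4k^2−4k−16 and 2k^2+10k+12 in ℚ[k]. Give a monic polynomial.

k+2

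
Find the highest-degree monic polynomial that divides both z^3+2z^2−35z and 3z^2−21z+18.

1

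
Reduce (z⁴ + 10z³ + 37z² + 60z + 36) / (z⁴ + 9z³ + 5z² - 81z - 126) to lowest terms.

(z² + 5z + 6)/(z² + 4z - 21)

Euclidean algorithm in ℚ[z]:
  z⁴ + 10z³ + 37z² + 60z + 36 = (z⁴ + 9z³ + 5z² - 81z - 126) + (z³ + 32z² + 141z + 162)
  z⁴ + 9z³ + 5z² - 81z - 126 = (z - 23)(z³ + 32z² + 141z + 162) + (600z² + 3000z + 3600)
  z³ + 32z² + 141z + 162 = ((1/600)z + 9/200)(600z² + 3000z + 3600) + (0)
Last nonzero remainder: 600z² + 3000z + 3600. Dividing through by 600 gives the monic gcd z² + 5z + 6.
Cancel z² + 5z + 6 from numerator and denominator to get the reduced form.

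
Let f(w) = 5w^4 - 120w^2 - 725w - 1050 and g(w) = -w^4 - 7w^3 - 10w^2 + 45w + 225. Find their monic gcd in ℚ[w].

w^2 + 5w + 15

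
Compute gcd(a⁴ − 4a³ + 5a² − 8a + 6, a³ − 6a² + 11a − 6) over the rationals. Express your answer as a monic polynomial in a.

a² − 4a + 3

Repeated division with remainder:
  a⁴ − 4a³ + 5a² − 8a + 6 = (a + 2)(a³ − 6a² + 11a − 6) + (6a² − 24a + 18)
  a³ − 6a² + 11a − 6 = ((1/6)a − 1/3)(6a² − 24a + 18) + (0)
Last nonzero remainder: 6a² − 24a + 18. Dividing through by 6 gives the monic gcd a² − 4a + 3.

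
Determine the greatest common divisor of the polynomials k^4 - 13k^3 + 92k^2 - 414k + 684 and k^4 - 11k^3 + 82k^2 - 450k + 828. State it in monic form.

k^2 - 9k + 18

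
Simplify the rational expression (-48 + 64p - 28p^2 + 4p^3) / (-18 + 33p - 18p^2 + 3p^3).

(-8 + 4p)/(-3 + 3p)

Euclidean algorithm in ℚ[p]:
  4p^3 - 28p^2 + 64p - 48 = (4/3)(3p^3 - 18p^2 + 33p - 18) + (-4p^2 + 20p - 24)
  3p^3 - 18p^2 + 33p - 18 = (-(3/4)p + 3/4)(-4p^2 + 20p - 24) + (0)
Last nonzero remainder: -4p^2 + 20p - 24. Dividing through by -4 gives the monic gcd p^2 - 5p + 6.
Cancel p^2 - 5p + 6 from numerator and denominator to get the reduced form.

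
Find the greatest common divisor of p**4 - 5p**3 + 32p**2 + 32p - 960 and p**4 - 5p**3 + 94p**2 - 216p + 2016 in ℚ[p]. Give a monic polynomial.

p**2 - 4p + 48

By polynomial division,
  p**4 - 5p**3 + 32p**2 + 32p - 960 = (p**4 - 5p**3 + 94p**2 - 216p + 2016) + (-62p**2 + 248p - 2976)
  p**4 - 5p**3 + 94p**2 - 216p + 2016 = (-(1/62)p**2 + (1/62)p - 21/31)(-62p**2 + 248p - 2976) + (0)
Last nonzero remainder: -62p**2 + 248p - 2976. Dividing through by -62 gives the monic gcd p**2 - 4p + 48.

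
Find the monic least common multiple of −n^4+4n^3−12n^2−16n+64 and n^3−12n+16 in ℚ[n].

n^6−2n^5−4n^4+72n^3−128n^2−256n+512

Repeated division with remainder:
  −n^4+4n^3−12n^2−16n+64 = (−n+4)(n^3−12n+16) + (−24n^2+48n)
  n^3−12n+16 = (−(1/24)n−1/12)(−24n^2+48n) + (−8n+16)
  −24n^2+48n = (3n)(−8n+16) + (0)
Last nonzero remainder: −8n+16. Dividing through by −8 gives the monic gcd n−2.
Then lcm(f, g) = f·g / gcd(f, g); expanding and making the result monic gives the answer.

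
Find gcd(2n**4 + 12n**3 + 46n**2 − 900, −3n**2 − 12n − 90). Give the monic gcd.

n**2 + 4n + 30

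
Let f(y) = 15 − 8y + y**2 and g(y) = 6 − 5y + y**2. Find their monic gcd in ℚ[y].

−3 + y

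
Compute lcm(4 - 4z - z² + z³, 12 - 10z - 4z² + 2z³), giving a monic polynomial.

-12 + 16z - z² - 4z³ + z⁴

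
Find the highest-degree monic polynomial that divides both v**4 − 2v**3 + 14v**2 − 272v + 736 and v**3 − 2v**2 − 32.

v − 4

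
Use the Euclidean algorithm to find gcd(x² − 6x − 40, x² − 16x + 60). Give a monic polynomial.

x − 10

Euclidean algorithm in ℚ[x]:
  x² − 6x − 40 = (x² − 16x + 60) + (10x − 100)
  x² − 16x + 60 = ((1/10)x − 3/5)(10x − 100) + (0)
Last nonzero remainder: 10x − 100. Dividing through by 10 gives the monic gcd x − 10.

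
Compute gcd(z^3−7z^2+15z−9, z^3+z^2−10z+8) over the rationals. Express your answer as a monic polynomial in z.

Euclidean algorithm in ℚ[z]:
  z^3−7z^2+15z−9 = (z^3+z^2−10z+8) + (−8z^2+25z−17)
  z^3+z^2−10z+8 = (−(1/8)z−33/64)(−8z^2+25z−17) + ((49/64)z−49/64)
  −8z^2+25z−17 = (−(512/49)z+1088/49)((49/64)z−49/64) + (0)
Last nonzero remainder: (49/64)z−49/64. Dividing through by 49/64 gives the monic gcd z−1.

z−1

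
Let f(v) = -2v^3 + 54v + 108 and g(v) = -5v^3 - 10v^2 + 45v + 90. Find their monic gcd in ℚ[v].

Euclidean algorithm in ℚ[v]:
  -2v^3 + 54v + 108 = (2/5)(-5v^3 - 10v^2 + 45v + 90) + (4v^2 + 36v + 72)
  -5v^3 - 10v^2 + 45v + 90 = (-(5/4)v + 35/4)(4v^2 + 36v + 72) + (-180v - 540)
  4v^2 + 36v + 72 = (-(1/45)v - 2/15)(-180v - 540) + (0)
Last nonzero remainder: -180v - 540. Dividing through by -180 gives the monic gcd v + 3.

v + 3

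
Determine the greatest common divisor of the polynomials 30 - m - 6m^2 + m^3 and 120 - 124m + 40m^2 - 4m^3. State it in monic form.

15 - 8m + m^2

Euclidean algorithm in ℚ[m]:
  m^3 - 6m^2 - m + 30 = (-1/4)(-4m^3 + 40m^2 - 124m + 120) + (4m^2 - 32m + 60)
  -4m^3 + 40m^2 - 124m + 120 = (-m + 2)(4m^2 - 32m + 60) + (0)
Last nonzero remainder: 4m^2 - 32m + 60. Dividing through by 4 gives the monic gcd m^2 - 8m + 15.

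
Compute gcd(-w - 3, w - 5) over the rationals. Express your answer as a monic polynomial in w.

1

Repeated division with remainder:
  -w - 3 = (-1)(w - 5) + (-8)
  w - 5 = (-(1/8)w + 5/8)(-8) + (0)
The last nonzero remainder is the constant -8, so the polynomials are coprime and gcd = 1.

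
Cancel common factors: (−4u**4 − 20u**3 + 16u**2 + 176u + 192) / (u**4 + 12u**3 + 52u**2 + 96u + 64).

By polynomial division,
  −4u**4 − 20u**3 + 16u**2 + 176u + 192 = (−4)(u**4 + 12u**3 + 52u**2 + 96u + 64) + (28u**3 + 224u**2 + 560u + 448)
  u**4 + 12u**3 + 52u**2 + 96u + 64 = ((1/28)u + 1/7)(28u**3 + 224u**2 + 560u + 448) + (0)
Last nonzero remainder: 28u**3 + 224u**2 + 560u + 448. Dividing through by 28 gives the monic gcd u**3 + 8u**2 + 20u + 16.
Cancel u**3 + 8u**2 + 20u + 16 from numerator and denominator to get the reduced form.

(−4u + 12)/(u + 4)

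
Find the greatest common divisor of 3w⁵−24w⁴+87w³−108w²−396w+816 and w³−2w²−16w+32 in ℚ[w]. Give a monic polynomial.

Euclidean algorithm in ℚ[w]:
  3w⁵−24w⁴+87w³−108w²−396w+816 = (3w²−18w+99)(w³−2w²−16w+32) + (−294w²+1764w−2352)
  w³−2w²−16w+32 = (−(1/294)w−2/147)(−294w²+1764w−2352) + (0)
Last nonzero remainder: −294w²+1764w−2352. Dividing through by −294 gives the monic gcd w²−6w+8.

w²−6w+8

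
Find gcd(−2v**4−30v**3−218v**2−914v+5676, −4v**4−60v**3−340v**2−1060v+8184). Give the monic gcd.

v**2+8v−33

Apply the Euclidean algorithm:
  −2v**4−30v**3−218v**2−914v+5676 = (1/2)(−4v**4−60v**3−340v**2−1060v+8184) + (−48v**2−384v+1584)
  −4v**4−60v**3−340v**2−1060v+8184 = ((1/12)v**2+(7/12)v+31/6)(−48v**2−384v+1584) + (0)
Last nonzero remainder: −48v**2−384v+1584. Dividing through by −48 gives the monic gcd v**2+8v−33.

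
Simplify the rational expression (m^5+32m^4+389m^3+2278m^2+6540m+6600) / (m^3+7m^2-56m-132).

By polynomial division,
  m^5+32m^4+389m^3+2278m^2+6540m+6600 = (m^2+25m+270)(m^3+7m^2-56m-132) + (1920m^2+24960m+42240)
  m^3+7m^2-56m-132 = ((1/1920)m-1/320)(1920m^2+24960m+42240) + (0)
Last nonzero remainder: 1920m^2+24960m+42240. Dividing through by 1920 gives the monic gcd m^2+13m+22.
Cancel m^2+13m+22 from numerator and denominator to get the reduced form.

(m^3+19m^2+120m+300)/(m-6)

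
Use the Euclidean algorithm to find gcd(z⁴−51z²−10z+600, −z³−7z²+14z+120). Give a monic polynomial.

By polynomial division,
  z⁴−51z²−10z+600 = (−z+7)(−z³−7z²+14z+120) + (12z²+12z−240)
  −z³−7z²+14z+120 = (−(1/12)z−1/2)(12z²+12z−240) + (0)
Last nonzero remainder: 12z²+12z−240. Dividing through by 12 gives the monic gcd z²+z−20.

z²+z−20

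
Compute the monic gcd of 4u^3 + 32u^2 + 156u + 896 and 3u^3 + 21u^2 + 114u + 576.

Apply the Euclidean algorithm:
  4u^3 + 32u^2 + 156u + 896 = (4/3)(3u^3 + 21u^2 + 114u + 576) + (4u^2 + 4u + 128)
  3u^3 + 21u^2 + 114u + 576 = ((3/4)u + 9/2)(4u^2 + 4u + 128) + (0)
Last nonzero remainder: 4u^2 + 4u + 128. Dividing through by 4 gives the monic gcd u^2 + u + 32.

u^2 + u + 32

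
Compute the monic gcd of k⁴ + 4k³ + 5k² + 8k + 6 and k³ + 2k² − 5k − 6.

Apply the Euclidean algorithm:
  k⁴ + 4k³ + 5k² + 8k + 6 = (k + 2)(k³ + 2k² − 5k − 6) + (6k² + 24k + 18)
  k³ + 2k² − 5k − 6 = ((1/6)k − 1/3)(6k² + 24k + 18) + (0)
Last nonzero remainder: 6k² + 24k + 18. Dividing through by 6 gives the monic gcd k² + 4k + 3.

k² + 4k + 3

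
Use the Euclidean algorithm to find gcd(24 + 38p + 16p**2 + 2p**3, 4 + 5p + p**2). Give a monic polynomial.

4 + 5p + p**2

Euclidean algorithm in ℚ[p]:
  2p**3 + 16p**2 + 38p + 24 = (2p + 6)(p**2 + 5p + 4) + (0)
The last nonzero remainder p**2 + 5p + 4 is already monic.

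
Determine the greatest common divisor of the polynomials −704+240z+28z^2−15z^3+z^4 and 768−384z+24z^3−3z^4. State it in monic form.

By polynomial division,
  z^4−15z^3+28z^2+240z−704 = (−1/3)(−3z^4+24z^3−384z+768) + (−7z^3+28z^2+112z−448)
  −3z^4+24z^3−384z+768 = ((3/7)z−12/7)(−7z^3+28z^2+112z−448) + (0)
Last nonzero remainder: −7z^3+28z^2+112z−448. Dividing through by −7 gives the monic gcd z^3−4z^2−16z+64.

64−16z−4z^2+z^3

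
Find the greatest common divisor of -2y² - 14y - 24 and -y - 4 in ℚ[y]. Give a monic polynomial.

Euclidean algorithm in ℚ[y]:
  -2y² - 14y - 24 = (2y + 6)(-y - 4) + (0)
Last nonzero remainder: -y - 4. Dividing through by -1 gives the monic gcd y + 4.

y + 4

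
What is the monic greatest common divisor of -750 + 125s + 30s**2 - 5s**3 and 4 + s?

By polynomial division,
  -5s**3 + 30s**2 + 125s - 750 = (-5s**2 + 50s - 75)(s + 4) + (-450)
  s + 4 = (-(1/450)s - 2/225)(-450) + (0)
The last nonzero remainder is the constant -450, so the polynomials are coprime and gcd = 1.

1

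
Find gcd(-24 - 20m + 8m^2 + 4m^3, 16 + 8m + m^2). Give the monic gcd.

1

Euclidean algorithm in ℚ[m]:
  4m^3 + 8m^2 - 20m - 24 = (4m - 24)(m^2 + 8m + 16) + (108m + 360)
  m^2 + 8m + 16 = ((1/108)m + 7/162)(108m + 360) + (4/9)
  108m + 360 = (243m + 810)(4/9) + (0)
The last nonzero remainder is the constant 4/9, so the polynomials are coprime and gcd = 1.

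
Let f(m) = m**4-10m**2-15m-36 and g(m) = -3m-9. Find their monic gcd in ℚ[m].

Apply the Euclidean algorithm:
  m**4-10m**2-15m-36 = (-(1/3)m**3+m**2+(1/3)m+4)(-3m-9) + (0)
Last nonzero remainder: -3m-9. Dividing through by -3 gives the monic gcd m+3.

m+3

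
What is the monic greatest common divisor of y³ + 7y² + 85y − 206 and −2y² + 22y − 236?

1

Euclidean algorithm in ℚ[y]:
  y³ + 7y² + 85y − 206 = (−(1/2)y − 9)(−2y² + 22y − 236) + (165y − 2330)
  −2y² + 22y − 236 = (−(2/165)y − 206/5445)(165y − 2330) + (−353000/1089)
  165y − 2330 = (−(35937/70600)y + 253737/35300)(−353000/1089) + (0)
The last nonzero remainder is the constant −353000/1089, so the polynomials are coprime and gcd = 1.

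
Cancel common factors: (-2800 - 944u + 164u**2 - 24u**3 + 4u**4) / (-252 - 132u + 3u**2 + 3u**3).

Euclidean algorithm in ℚ[u]:
  4u**4 - 24u**3 + 164u**2 - 944u - 2800 = ((4/3)u - 28/3)(3u**3 + 3u**2 - 132u - 252) + (368u**2 - 1840u - 5152)
  3u**3 + 3u**2 - 132u - 252 = ((3/368)u + 9/184)(368u**2 - 1840u - 5152) + (0)
Last nonzero remainder: 368u**2 - 1840u - 5152. Dividing through by 368 gives the monic gcd u**2 - 5u - 14.
Cancel u**2 - 5u - 14 from numerator and denominator to get the reduced form.

(200 - 4u + 4u**2)/(18 + 3u)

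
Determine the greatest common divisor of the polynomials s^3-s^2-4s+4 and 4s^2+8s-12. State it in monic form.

s-1

Euclidean algorithm in ℚ[s]:
  s^3-s^2-4s+4 = ((1/4)s-3/4)(4s^2+8s-12) + (5s-5)
  4s^2+8s-12 = ((4/5)s+12/5)(5s-5) + (0)
Last nonzero remainder: 5s-5. Dividing through by 5 gives the monic gcd s-1.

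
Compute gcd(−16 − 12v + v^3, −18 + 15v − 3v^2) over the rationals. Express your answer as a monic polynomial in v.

By polynomial division,
  v^3 − 12v − 16 = (−(1/3)v − 5/3)(−3v^2 + 15v − 18) + (7v − 46)
  −3v^2 + 15v − 18 = (−(3/7)v − 33/49)(7v − 46) + (−2400/49)
  7v − 46 = (−(343/2400)v + 1127/1200)(−2400/49) + (0)
The last nonzero remainder is the constant −2400/49, so the polynomials are coprime and gcd = 1.

1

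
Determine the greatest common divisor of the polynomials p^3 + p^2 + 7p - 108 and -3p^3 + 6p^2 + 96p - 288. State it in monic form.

Apply the Euclidean algorithm:
  p^3 + p^2 + 7p - 108 = (-1/3)(-3p^3 + 6p^2 + 96p - 288) + (3p^2 + 39p - 204)
  -3p^3 + 6p^2 + 96p - 288 = (-p + 15)(3p^2 + 39p - 204) + (-693p + 2772)
  3p^2 + 39p - 204 = (-(1/231)p - 17/231)(-693p + 2772) + (0)
Last nonzero remainder: -693p + 2772. Dividing through by -693 gives the monic gcd p - 4.

p - 4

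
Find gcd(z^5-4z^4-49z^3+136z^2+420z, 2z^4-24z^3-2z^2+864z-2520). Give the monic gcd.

By polynomial division,
  z^5-4z^4-49z^3+136z^2+420z = ((1/2)z+4)(2z^4-24z^3-2z^2+864z-2520) + (48z^3-288z^2-1776z+10080)
  2z^4-24z^3-2z^2+864z-2520 = ((1/24)z-1/4)(48z^3-288z^2-1776z+10080) + (0)
Last nonzero remainder: 48z^3-288z^2-1776z+10080. Dividing through by 48 gives the monic gcd z^3-6z^2-37z+210.

z^3-6z^2-37z+210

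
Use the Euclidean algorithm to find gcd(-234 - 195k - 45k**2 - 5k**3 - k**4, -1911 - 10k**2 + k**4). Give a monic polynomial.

39 + k**2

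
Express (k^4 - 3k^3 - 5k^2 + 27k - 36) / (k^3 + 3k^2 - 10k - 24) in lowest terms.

(k^3 - 5k + 12)/(k^2 + 6k + 8)

Euclidean algorithm in ℚ[k]:
  k^4 - 3k^3 - 5k^2 + 27k - 36 = (k - 6)(k^3 + 3k^2 - 10k - 24) + (23k^2 - 9k - 180)
  k^3 + 3k^2 - 10k - 24 = ((1/23)k + 78/529)(23k^2 - 9k - 180) + (-(448/529)k + 1344/529)
  23k^2 - 9k - 180 = (-(12167/448)k - 7935/112)(-(448/529)k + 1344/529) + (0)
Last nonzero remainder: -(448/529)k + 1344/529. Dividing through by -448/529 gives the monic gcd k - 3.
Cancel k - 3 from numerator and denominator to get the reduced form.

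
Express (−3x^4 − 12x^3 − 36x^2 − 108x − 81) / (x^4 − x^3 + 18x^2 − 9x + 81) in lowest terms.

(−3x^2 − 12x − 9)/(x^2 − x + 9)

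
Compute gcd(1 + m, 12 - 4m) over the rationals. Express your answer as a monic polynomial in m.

Euclidean algorithm in ℚ[m]:
  m + 1 = (-1/4)(-4m + 12) + (4)
  -4m + 12 = (-m + 3)(4) + (0)
The last nonzero remainder is the constant 4, so the polynomials are coprime and gcd = 1.

1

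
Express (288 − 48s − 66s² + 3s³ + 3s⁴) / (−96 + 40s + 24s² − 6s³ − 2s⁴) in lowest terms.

Apply the Euclidean algorithm:
  3s⁴ + 3s³ − 66s² − 48s + 288 = (−3/2)(−2s⁴ − 6s³ + 24s² + 40s − 96) + (−6s³ − 30s² + 12s + 144)
  −2s⁴ − 6s³ + 24s² + 40s − 96 = ((1/3)s − 2/3)(−6s³ − 30s² + 12s + 144) + (0)
Last nonzero remainder: −6s³ − 30s² + 12s + 144. Dividing through by −6 gives the monic gcd s³ + 5s² − 2s − 24.
Cancel s³ + 5s² − 2s − 24 from numerator and denominator to get the reduced form.

(12 − 3s)/(−4 + 2s)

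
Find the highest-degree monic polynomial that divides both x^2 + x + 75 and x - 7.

By polynomial division,
  x^2 + x + 75 = (x + 8)(x - 7) + (131)
  x - 7 = ((1/131)x - 7/131)(131) + (0)
The last nonzero remainder is the constant 131, so the polynomials are coprime and gcd = 1.

1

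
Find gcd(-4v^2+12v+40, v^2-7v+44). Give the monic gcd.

1

Repeated division with remainder:
  -4v^2+12v+40 = (-4)(v^2-7v+44) + (-16v+216)
  v^2-7v+44 = (-(1/16)v-13/32)(-16v+216) + (527/4)
  -16v+216 = (-(64/527)v+864/527)(527/4) + (0)
The last nonzero remainder is the constant 527/4, so the polynomials are coprime and gcd = 1.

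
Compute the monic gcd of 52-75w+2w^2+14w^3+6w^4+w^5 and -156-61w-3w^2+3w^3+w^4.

Euclidean algorithm in ℚ[w]:
  w^5+6w^4+14w^3+2w^2-75w+52 = (w+3)(w^4+3w^3-3w^2-61w-156) + (8w^3+72w^2+264w+520)
  w^4+3w^3-3w^2-61w-156 = ((1/8)w-3/4)(8w^3+72w^2+264w+520) + (18w^2+72w+234)
  8w^3+72w^2+264w+520 = ((4/9)w+20/9)(18w^2+72w+234) + (0)
Last nonzero remainder: 18w^2+72w+234. Dividing through by 18 gives the monic gcd w^2+4w+13.

13+4w+w^2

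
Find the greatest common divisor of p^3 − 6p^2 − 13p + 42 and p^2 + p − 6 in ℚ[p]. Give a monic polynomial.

p^2 + p − 6

Repeated division with remainder:
  p^3 − 6p^2 − 13p + 42 = (p − 7)(p^2 + p − 6) + (0)
The last nonzero remainder p^2 + p − 6 is already monic.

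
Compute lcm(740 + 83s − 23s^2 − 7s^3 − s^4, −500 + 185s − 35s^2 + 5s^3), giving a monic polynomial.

Repeated division with remainder:
  −s^4 − 7s^3 − 23s^2 + 83s + 740 = (−(1/5)s − 14/5)(5s^3 − 35s^2 + 185s − 500) + (−84s^2 + 501s − 660)
  5s^3 − 35s^2 + 185s − 500 = (−(5/84)s + 145/2352)(−84s^2 + 501s − 660) + ((90025/784)s − 90025/196)
  −84s^2 + 501s − 660 = (−(65856/90025)s + 25872/18005)((90025/784)s − 90025/196) + (0)
Last nonzero remainder: (90025/784)s − 90025/196. Dividing through by 90025/784 gives the monic gcd s − 4.
Then lcm(f, g) = f·g / gcd(f, g); expanding and making the result monic gives the answer.

−18500 + 145s + 84s^2 + 23s^3 + 27s^4 + 4s^5 + s^6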